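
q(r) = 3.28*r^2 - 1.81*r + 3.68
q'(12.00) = 76.91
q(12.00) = 454.28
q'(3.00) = 17.87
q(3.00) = 27.77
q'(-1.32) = -10.47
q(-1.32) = 11.78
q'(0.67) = 2.59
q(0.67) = 3.94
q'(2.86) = 16.95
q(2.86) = 25.33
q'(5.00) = 30.99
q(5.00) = 76.63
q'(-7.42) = -50.49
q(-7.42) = 197.70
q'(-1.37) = -10.80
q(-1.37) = 12.32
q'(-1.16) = -9.42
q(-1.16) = 10.19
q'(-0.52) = -5.22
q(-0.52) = 5.51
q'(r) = 6.56*r - 1.81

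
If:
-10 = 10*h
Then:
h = -1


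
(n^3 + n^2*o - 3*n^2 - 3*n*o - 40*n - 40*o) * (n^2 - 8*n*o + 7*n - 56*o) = n^5 - 7*n^4*o + 4*n^4 - 8*n^3*o^2 - 28*n^3*o - 61*n^3 - 32*n^2*o^2 + 427*n^2*o - 280*n^2 + 488*n*o^2 + 1960*n*o + 2240*o^2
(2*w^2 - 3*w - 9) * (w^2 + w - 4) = 2*w^4 - w^3 - 20*w^2 + 3*w + 36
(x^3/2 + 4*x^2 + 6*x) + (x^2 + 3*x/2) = x^3/2 + 5*x^2 + 15*x/2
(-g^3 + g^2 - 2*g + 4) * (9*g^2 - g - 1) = -9*g^5 + 10*g^4 - 18*g^3 + 37*g^2 - 2*g - 4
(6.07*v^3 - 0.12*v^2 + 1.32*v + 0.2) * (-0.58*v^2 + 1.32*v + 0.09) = -3.5206*v^5 + 8.082*v^4 - 0.3777*v^3 + 1.6156*v^2 + 0.3828*v + 0.018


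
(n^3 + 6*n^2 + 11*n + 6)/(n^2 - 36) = (n^3 + 6*n^2 + 11*n + 6)/(n^2 - 36)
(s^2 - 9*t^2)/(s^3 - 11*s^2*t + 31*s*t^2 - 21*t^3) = (s + 3*t)/(s^2 - 8*s*t + 7*t^2)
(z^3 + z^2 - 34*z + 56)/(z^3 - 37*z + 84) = (z - 2)/(z - 3)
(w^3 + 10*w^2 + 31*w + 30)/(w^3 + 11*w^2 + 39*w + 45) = (w + 2)/(w + 3)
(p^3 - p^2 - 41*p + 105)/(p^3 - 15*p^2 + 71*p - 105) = (p + 7)/(p - 7)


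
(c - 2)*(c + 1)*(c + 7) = c^3 + 6*c^2 - 9*c - 14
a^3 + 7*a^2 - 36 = (a - 2)*(a + 3)*(a + 6)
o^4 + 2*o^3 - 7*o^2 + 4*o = o*(o - 1)^2*(o + 4)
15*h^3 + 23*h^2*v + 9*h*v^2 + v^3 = (h + v)*(3*h + v)*(5*h + v)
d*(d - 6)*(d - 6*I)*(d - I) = d^4 - 6*d^3 - 7*I*d^3 - 6*d^2 + 42*I*d^2 + 36*d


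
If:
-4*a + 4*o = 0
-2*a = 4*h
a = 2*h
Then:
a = 0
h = 0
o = 0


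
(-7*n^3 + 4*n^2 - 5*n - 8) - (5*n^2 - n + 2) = -7*n^3 - n^2 - 4*n - 10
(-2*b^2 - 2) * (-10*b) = 20*b^3 + 20*b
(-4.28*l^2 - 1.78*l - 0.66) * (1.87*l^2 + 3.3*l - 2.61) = -8.0036*l^4 - 17.4526*l^3 + 4.0626*l^2 + 2.4678*l + 1.7226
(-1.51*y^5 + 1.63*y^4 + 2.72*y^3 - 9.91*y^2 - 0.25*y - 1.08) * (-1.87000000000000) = 2.8237*y^5 - 3.0481*y^4 - 5.0864*y^3 + 18.5317*y^2 + 0.4675*y + 2.0196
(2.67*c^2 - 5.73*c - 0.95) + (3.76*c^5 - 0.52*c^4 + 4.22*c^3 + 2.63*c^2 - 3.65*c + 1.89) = 3.76*c^5 - 0.52*c^4 + 4.22*c^3 + 5.3*c^2 - 9.38*c + 0.94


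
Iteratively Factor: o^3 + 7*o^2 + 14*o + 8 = (o + 4)*(o^2 + 3*o + 2) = (o + 2)*(o + 4)*(o + 1)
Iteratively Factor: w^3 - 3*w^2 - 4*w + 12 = (w - 3)*(w^2 - 4) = (w - 3)*(w - 2)*(w + 2)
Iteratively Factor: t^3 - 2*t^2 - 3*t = (t - 3)*(t^2 + t) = t*(t - 3)*(t + 1)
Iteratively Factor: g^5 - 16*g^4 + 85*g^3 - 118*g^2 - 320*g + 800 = (g - 4)*(g^4 - 12*g^3 + 37*g^2 + 30*g - 200) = (g - 5)*(g - 4)*(g^3 - 7*g^2 + 2*g + 40) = (g - 5)*(g - 4)^2*(g^2 - 3*g - 10) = (g - 5)^2*(g - 4)^2*(g + 2)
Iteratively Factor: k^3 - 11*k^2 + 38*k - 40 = (k - 4)*(k^2 - 7*k + 10) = (k - 5)*(k - 4)*(k - 2)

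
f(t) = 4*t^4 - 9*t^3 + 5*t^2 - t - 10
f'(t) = 16*t^3 - 27*t^2 + 10*t - 1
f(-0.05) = -9.94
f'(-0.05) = -1.57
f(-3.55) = 1094.50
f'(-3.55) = -1092.59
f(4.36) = 780.21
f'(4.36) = 855.45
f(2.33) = 18.86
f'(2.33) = 78.11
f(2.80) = 74.69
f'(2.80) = 166.55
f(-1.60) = 67.48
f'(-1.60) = -151.66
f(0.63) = -10.27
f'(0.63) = -1.42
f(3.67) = 334.44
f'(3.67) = 462.93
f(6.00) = 3404.00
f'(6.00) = 2543.00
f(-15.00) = 234005.00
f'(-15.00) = -60226.00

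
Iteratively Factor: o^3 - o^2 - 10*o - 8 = (o - 4)*(o^2 + 3*o + 2) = (o - 4)*(o + 2)*(o + 1)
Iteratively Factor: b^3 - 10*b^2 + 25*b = (b - 5)*(b^2 - 5*b) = b*(b - 5)*(b - 5)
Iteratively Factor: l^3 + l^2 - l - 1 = (l - 1)*(l^2 + 2*l + 1) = (l - 1)*(l + 1)*(l + 1)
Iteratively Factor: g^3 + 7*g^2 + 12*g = (g + 3)*(g^2 + 4*g) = (g + 3)*(g + 4)*(g)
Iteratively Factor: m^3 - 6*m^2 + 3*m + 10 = (m + 1)*(m^2 - 7*m + 10) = (m - 5)*(m + 1)*(m - 2)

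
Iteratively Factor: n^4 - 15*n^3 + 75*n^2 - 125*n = (n - 5)*(n^3 - 10*n^2 + 25*n) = n*(n - 5)*(n^2 - 10*n + 25) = n*(n - 5)^2*(n - 5)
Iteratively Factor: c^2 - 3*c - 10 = (c + 2)*(c - 5)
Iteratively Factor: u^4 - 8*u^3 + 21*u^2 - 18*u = (u)*(u^3 - 8*u^2 + 21*u - 18) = u*(u - 2)*(u^2 - 6*u + 9) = u*(u - 3)*(u - 2)*(u - 3)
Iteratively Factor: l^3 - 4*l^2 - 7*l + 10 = (l - 1)*(l^2 - 3*l - 10) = (l - 1)*(l + 2)*(l - 5)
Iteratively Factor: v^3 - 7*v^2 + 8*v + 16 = (v + 1)*(v^2 - 8*v + 16) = (v - 4)*(v + 1)*(v - 4)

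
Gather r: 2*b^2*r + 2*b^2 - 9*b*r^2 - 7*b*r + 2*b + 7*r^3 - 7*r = 2*b^2 - 9*b*r^2 + 2*b + 7*r^3 + r*(2*b^2 - 7*b - 7)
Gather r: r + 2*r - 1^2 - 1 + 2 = 3*r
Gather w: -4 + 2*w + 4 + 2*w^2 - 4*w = 2*w^2 - 2*w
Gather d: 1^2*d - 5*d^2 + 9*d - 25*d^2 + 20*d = -30*d^2 + 30*d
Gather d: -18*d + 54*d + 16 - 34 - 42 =36*d - 60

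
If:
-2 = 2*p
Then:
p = -1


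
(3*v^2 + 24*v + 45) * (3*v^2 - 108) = 9*v^4 + 72*v^3 - 189*v^2 - 2592*v - 4860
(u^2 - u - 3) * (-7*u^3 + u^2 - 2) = -7*u^5 + 8*u^4 + 20*u^3 - 5*u^2 + 2*u + 6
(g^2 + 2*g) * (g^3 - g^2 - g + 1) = g^5 + g^4 - 3*g^3 - g^2 + 2*g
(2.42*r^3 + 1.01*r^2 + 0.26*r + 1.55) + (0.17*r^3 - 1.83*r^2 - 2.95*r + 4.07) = 2.59*r^3 - 0.82*r^2 - 2.69*r + 5.62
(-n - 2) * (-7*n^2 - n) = 7*n^3 + 15*n^2 + 2*n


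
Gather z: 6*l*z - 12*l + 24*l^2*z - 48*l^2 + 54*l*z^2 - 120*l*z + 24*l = -48*l^2 + 54*l*z^2 + 12*l + z*(24*l^2 - 114*l)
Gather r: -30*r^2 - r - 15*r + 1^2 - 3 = -30*r^2 - 16*r - 2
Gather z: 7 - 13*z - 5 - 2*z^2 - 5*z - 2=-2*z^2 - 18*z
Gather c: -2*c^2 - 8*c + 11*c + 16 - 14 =-2*c^2 + 3*c + 2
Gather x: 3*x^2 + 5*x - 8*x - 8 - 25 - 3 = 3*x^2 - 3*x - 36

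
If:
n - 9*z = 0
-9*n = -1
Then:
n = 1/9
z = 1/81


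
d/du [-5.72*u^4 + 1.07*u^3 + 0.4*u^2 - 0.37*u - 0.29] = -22.88*u^3 + 3.21*u^2 + 0.8*u - 0.37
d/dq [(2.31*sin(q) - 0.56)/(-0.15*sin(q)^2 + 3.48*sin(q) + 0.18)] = (0.3465*sin(q)^2 - 0.167999999999999*sin(q) + 2.3646)*cos(q)/(0.0225*sin(q)^4 - 1.044*sin(q)^3 + 12.0564*sin(q)^2 + 1.2528*sin(q) + 0.0324)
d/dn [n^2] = 2*n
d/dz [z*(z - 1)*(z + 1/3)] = 3*z^2 - 4*z/3 - 1/3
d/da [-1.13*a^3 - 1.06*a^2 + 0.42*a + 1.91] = -3.39*a^2 - 2.12*a + 0.42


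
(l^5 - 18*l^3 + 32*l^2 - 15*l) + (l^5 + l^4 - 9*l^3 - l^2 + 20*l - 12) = 2*l^5 + l^4 - 27*l^3 + 31*l^2 + 5*l - 12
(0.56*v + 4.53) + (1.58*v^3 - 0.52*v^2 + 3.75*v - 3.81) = 1.58*v^3 - 0.52*v^2 + 4.31*v + 0.72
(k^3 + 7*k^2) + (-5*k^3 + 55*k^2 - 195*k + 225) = -4*k^3 + 62*k^2 - 195*k + 225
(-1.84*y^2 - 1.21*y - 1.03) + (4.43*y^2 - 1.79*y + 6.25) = 2.59*y^2 - 3.0*y + 5.22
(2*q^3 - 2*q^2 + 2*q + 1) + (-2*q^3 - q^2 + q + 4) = -3*q^2 + 3*q + 5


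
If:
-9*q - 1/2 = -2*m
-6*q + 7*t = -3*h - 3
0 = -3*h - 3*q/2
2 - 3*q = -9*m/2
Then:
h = 25/276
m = -13/23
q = -25/138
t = -401/644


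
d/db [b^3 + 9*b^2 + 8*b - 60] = 3*b^2 + 18*b + 8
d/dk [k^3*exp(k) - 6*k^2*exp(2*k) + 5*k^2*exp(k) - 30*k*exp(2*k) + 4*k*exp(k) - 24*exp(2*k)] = (k^3 - 12*k^2*exp(k) + 8*k^2 - 72*k*exp(k) + 14*k - 78*exp(k) + 4)*exp(k)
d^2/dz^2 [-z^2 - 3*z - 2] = -2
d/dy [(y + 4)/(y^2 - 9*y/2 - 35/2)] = 2*(-2*y^2 - 16*y + 1)/(4*y^4 - 36*y^3 - 59*y^2 + 630*y + 1225)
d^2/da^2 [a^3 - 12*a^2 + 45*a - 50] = 6*a - 24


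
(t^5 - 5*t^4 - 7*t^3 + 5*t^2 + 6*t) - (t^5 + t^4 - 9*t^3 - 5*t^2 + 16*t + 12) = -6*t^4 + 2*t^3 + 10*t^2 - 10*t - 12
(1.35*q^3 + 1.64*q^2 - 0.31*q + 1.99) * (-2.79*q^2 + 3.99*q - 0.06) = -3.7665*q^5 + 0.810900000000001*q^4 + 7.3275*q^3 - 6.8874*q^2 + 7.9587*q - 0.1194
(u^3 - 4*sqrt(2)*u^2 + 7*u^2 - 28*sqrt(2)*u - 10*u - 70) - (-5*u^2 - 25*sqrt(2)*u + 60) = u^3 - 4*sqrt(2)*u^2 + 12*u^2 - 10*u - 3*sqrt(2)*u - 130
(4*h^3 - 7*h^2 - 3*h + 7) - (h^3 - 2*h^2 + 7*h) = 3*h^3 - 5*h^2 - 10*h + 7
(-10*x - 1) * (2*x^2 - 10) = -20*x^3 - 2*x^2 + 100*x + 10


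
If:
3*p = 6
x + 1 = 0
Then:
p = 2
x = -1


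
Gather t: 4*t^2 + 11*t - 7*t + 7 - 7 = 4*t^2 + 4*t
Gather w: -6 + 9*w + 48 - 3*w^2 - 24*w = -3*w^2 - 15*w + 42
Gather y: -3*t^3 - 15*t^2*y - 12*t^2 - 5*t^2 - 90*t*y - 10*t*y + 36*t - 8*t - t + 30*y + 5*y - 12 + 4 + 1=-3*t^3 - 17*t^2 + 27*t + y*(-15*t^2 - 100*t + 35) - 7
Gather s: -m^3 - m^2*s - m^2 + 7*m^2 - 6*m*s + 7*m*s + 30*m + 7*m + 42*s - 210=-m^3 + 6*m^2 + 37*m + s*(-m^2 + m + 42) - 210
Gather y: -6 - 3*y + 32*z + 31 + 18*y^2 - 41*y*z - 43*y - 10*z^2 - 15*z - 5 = 18*y^2 + y*(-41*z - 46) - 10*z^2 + 17*z + 20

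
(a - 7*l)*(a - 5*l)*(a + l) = a^3 - 11*a^2*l + 23*a*l^2 + 35*l^3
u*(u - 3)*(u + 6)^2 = u^4 + 9*u^3 - 108*u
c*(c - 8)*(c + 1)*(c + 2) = c^4 - 5*c^3 - 22*c^2 - 16*c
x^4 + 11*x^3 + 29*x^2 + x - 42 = (x - 1)*(x + 2)*(x + 3)*(x + 7)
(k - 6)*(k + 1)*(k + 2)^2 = k^4 - k^3 - 22*k^2 - 44*k - 24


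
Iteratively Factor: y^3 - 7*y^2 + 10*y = (y - 2)*(y^2 - 5*y) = (y - 5)*(y - 2)*(y)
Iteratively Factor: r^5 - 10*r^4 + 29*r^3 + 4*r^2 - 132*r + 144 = (r - 3)*(r^4 - 7*r^3 + 8*r^2 + 28*r - 48) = (r - 3)*(r + 2)*(r^3 - 9*r^2 + 26*r - 24) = (r - 4)*(r - 3)*(r + 2)*(r^2 - 5*r + 6) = (r - 4)*(r - 3)^2*(r + 2)*(r - 2)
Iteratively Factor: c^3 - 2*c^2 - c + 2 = (c - 2)*(c^2 - 1) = (c - 2)*(c + 1)*(c - 1)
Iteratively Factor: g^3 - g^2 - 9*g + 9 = (g - 1)*(g^2 - 9) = (g - 1)*(g + 3)*(g - 3)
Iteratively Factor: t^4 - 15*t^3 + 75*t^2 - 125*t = (t - 5)*(t^3 - 10*t^2 + 25*t) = t*(t - 5)*(t^2 - 10*t + 25) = t*(t - 5)^2*(t - 5)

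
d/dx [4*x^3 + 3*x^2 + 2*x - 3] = 12*x^2 + 6*x + 2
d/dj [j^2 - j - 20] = 2*j - 1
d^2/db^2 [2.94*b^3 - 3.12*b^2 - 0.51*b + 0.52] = 17.64*b - 6.24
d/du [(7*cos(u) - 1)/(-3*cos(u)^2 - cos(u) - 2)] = (21*sin(u)^2 + 6*cos(u) - 6)*sin(u)/(3*cos(u)^2 + cos(u) + 2)^2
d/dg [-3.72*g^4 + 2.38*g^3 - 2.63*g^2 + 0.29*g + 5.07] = -14.88*g^3 + 7.14*g^2 - 5.26*g + 0.29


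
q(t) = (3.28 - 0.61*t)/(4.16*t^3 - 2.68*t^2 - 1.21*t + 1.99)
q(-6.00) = -0.01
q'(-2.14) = -0.12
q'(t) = (3.28 - 0.61*t)*(-12.48*t^2 + 5.36*t + 1.21)/(4.16*t^3 - 2.68*t^2 - 1.21*t + 1.99)^2 - 0.61/(4.16*t^3 - 2.68*t^2 - 1.21*t + 1.99)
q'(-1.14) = -2.03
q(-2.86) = -0.04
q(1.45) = 0.33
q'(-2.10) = -0.13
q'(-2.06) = -0.14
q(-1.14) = -0.63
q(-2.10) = -0.10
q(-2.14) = -0.09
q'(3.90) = -0.01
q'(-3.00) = -0.03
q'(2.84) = -0.03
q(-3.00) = -0.04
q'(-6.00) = -0.00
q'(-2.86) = -0.04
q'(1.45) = -0.86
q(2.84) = 0.02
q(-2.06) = -0.10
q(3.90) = 0.00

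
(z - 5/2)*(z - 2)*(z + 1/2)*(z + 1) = z^4 - 3*z^3 - 5*z^2/4 + 21*z/4 + 5/2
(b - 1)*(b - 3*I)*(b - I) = b^3 - b^2 - 4*I*b^2 - 3*b + 4*I*b + 3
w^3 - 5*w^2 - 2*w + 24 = (w - 4)*(w - 3)*(w + 2)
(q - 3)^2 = q^2 - 6*q + 9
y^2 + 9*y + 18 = (y + 3)*(y + 6)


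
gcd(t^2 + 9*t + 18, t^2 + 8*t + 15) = t + 3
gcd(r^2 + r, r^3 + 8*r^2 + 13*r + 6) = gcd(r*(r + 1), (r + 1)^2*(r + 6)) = r + 1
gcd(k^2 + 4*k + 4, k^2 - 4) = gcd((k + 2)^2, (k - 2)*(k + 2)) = k + 2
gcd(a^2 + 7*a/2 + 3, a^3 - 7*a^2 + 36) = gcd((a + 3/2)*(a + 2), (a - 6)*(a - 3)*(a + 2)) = a + 2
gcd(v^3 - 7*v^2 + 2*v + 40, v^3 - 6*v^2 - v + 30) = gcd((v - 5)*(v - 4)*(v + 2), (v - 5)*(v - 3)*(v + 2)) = v^2 - 3*v - 10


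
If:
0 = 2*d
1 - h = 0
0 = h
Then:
No Solution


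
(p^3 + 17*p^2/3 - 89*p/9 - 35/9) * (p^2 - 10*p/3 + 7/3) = p^5 + 7*p^4/3 - 238*p^3/9 + 1142*p^2/27 - 91*p/9 - 245/27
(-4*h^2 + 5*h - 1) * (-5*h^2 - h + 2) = 20*h^4 - 21*h^3 - 8*h^2 + 11*h - 2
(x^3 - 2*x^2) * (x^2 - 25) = x^5 - 2*x^4 - 25*x^3 + 50*x^2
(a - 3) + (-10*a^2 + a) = -10*a^2 + 2*a - 3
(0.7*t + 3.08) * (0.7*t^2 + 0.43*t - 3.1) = 0.49*t^3 + 2.457*t^2 - 0.8456*t - 9.548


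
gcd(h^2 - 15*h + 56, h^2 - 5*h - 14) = h - 7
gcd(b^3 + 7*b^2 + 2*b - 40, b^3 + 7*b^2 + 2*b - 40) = b^3 + 7*b^2 + 2*b - 40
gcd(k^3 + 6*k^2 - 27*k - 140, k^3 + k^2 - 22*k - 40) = k^2 - k - 20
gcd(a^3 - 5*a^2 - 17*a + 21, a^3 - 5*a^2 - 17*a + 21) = a^3 - 5*a^2 - 17*a + 21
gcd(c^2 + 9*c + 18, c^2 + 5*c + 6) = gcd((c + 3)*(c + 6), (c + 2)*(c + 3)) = c + 3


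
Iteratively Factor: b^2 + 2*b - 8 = (b - 2)*(b + 4)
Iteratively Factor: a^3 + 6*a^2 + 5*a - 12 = (a + 3)*(a^2 + 3*a - 4) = (a - 1)*(a + 3)*(a + 4)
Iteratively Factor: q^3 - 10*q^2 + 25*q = (q - 5)*(q^2 - 5*q) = (q - 5)^2*(q)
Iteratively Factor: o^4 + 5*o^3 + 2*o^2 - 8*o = (o + 2)*(o^3 + 3*o^2 - 4*o) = (o + 2)*(o + 4)*(o^2 - o) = o*(o + 2)*(o + 4)*(o - 1)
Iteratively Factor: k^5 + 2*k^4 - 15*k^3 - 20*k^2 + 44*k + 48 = (k - 2)*(k^4 + 4*k^3 - 7*k^2 - 34*k - 24) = (k - 2)*(k + 2)*(k^3 + 2*k^2 - 11*k - 12) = (k - 2)*(k + 2)*(k + 4)*(k^2 - 2*k - 3) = (k - 2)*(k + 1)*(k + 2)*(k + 4)*(k - 3)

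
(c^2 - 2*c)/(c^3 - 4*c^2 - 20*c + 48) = c/(c^2 - 2*c - 24)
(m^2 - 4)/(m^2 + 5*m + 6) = (m - 2)/(m + 3)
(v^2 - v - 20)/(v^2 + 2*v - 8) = (v - 5)/(v - 2)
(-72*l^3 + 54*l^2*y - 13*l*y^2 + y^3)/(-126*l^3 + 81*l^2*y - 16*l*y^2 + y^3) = (-4*l + y)/(-7*l + y)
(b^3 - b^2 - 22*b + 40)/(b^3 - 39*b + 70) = (b^2 + b - 20)/(b^2 + 2*b - 35)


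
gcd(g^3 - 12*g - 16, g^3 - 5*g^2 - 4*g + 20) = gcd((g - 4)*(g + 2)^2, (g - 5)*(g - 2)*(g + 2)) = g + 2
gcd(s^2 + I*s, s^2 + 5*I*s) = s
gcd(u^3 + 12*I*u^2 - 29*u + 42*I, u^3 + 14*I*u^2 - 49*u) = u + 7*I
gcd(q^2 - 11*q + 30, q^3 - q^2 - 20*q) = q - 5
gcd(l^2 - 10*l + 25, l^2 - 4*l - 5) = l - 5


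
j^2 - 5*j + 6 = (j - 3)*(j - 2)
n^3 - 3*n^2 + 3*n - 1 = (n - 1)^3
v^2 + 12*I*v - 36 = (v + 6*I)^2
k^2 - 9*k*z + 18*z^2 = (k - 6*z)*(k - 3*z)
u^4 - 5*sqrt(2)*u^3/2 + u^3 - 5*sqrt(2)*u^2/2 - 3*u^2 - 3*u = u*(u + 1)*(u - 3*sqrt(2))*(u + sqrt(2)/2)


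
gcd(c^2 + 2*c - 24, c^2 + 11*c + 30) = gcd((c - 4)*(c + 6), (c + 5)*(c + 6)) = c + 6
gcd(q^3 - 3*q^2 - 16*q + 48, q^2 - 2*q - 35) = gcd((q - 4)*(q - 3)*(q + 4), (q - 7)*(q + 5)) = 1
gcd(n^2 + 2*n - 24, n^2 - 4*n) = n - 4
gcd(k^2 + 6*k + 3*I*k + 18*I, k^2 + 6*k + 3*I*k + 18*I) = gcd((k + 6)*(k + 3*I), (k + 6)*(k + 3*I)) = k^2 + k*(6 + 3*I) + 18*I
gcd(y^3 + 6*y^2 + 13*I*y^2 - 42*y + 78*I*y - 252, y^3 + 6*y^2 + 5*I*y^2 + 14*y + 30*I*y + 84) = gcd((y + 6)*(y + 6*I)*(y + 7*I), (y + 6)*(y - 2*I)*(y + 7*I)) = y^2 + y*(6 + 7*I) + 42*I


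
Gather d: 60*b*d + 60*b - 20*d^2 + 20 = 60*b*d + 60*b - 20*d^2 + 20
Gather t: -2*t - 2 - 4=-2*t - 6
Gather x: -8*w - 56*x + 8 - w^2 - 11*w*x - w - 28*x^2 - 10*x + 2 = -w^2 - 9*w - 28*x^2 + x*(-11*w - 66) + 10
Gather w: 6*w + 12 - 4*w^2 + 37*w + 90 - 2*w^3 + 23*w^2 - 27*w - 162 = -2*w^3 + 19*w^2 + 16*w - 60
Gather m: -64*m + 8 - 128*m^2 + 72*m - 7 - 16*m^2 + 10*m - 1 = -144*m^2 + 18*m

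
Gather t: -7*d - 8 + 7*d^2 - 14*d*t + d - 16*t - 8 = 7*d^2 - 6*d + t*(-14*d - 16) - 16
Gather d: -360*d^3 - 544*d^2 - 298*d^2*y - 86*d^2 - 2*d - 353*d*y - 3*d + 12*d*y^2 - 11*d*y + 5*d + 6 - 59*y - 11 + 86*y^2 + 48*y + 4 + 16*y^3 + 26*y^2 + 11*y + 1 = -360*d^3 + d^2*(-298*y - 630) + d*(12*y^2 - 364*y) + 16*y^3 + 112*y^2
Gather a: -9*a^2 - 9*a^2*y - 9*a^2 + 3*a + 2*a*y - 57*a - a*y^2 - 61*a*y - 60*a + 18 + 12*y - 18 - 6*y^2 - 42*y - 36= a^2*(-9*y - 18) + a*(-y^2 - 59*y - 114) - 6*y^2 - 30*y - 36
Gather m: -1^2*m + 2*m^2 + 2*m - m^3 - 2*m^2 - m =-m^3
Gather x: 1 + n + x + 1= n + x + 2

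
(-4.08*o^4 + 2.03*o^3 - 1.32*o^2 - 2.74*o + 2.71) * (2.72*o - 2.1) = -11.0976*o^5 + 14.0896*o^4 - 7.8534*o^3 - 4.6808*o^2 + 13.1252*o - 5.691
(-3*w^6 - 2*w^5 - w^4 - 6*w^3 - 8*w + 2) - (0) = -3*w^6 - 2*w^5 - w^4 - 6*w^3 - 8*w + 2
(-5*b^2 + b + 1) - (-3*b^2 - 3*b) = -2*b^2 + 4*b + 1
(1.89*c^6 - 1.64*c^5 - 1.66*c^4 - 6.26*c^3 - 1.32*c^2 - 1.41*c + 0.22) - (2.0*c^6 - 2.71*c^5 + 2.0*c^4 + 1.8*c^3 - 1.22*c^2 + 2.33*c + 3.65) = -0.11*c^6 + 1.07*c^5 - 3.66*c^4 - 8.06*c^3 - 0.1*c^2 - 3.74*c - 3.43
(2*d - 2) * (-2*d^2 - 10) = -4*d^3 + 4*d^2 - 20*d + 20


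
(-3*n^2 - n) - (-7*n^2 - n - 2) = 4*n^2 + 2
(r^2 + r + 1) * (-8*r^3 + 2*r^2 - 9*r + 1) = -8*r^5 - 6*r^4 - 15*r^3 - 6*r^2 - 8*r + 1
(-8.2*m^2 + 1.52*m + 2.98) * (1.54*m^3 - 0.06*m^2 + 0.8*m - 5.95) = -12.628*m^5 + 2.8328*m^4 - 2.062*m^3 + 49.8272*m^2 - 6.66*m - 17.731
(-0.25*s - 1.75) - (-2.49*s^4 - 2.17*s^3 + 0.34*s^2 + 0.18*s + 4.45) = 2.49*s^4 + 2.17*s^3 - 0.34*s^2 - 0.43*s - 6.2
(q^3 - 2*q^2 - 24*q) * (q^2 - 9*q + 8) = q^5 - 11*q^4 + 2*q^3 + 200*q^2 - 192*q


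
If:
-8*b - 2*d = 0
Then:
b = -d/4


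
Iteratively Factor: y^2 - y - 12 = (y - 4)*(y + 3)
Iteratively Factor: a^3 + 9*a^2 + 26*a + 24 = (a + 4)*(a^2 + 5*a + 6) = (a + 3)*(a + 4)*(a + 2)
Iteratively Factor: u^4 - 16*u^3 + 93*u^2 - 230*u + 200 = (u - 5)*(u^3 - 11*u^2 + 38*u - 40) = (u - 5)^2*(u^2 - 6*u + 8) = (u - 5)^2*(u - 4)*(u - 2)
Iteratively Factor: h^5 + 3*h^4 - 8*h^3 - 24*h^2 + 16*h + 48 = (h - 2)*(h^4 + 5*h^3 + 2*h^2 - 20*h - 24) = (h - 2)^2*(h^3 + 7*h^2 + 16*h + 12) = (h - 2)^2*(h + 2)*(h^2 + 5*h + 6) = (h - 2)^2*(h + 2)*(h + 3)*(h + 2)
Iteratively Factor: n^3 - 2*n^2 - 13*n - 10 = (n + 2)*(n^2 - 4*n - 5) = (n - 5)*(n + 2)*(n + 1)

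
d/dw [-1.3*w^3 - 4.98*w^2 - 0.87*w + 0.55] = -3.9*w^2 - 9.96*w - 0.87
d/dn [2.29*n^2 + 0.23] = 4.58*n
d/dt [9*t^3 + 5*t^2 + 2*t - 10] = 27*t^2 + 10*t + 2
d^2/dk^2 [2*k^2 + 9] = 4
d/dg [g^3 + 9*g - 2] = 3*g^2 + 9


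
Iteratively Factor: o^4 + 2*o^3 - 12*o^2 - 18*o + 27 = (o - 1)*(o^3 + 3*o^2 - 9*o - 27) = (o - 1)*(o + 3)*(o^2 - 9) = (o - 1)*(o + 3)^2*(o - 3)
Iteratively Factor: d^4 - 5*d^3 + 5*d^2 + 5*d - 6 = (d + 1)*(d^3 - 6*d^2 + 11*d - 6) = (d - 3)*(d + 1)*(d^2 - 3*d + 2) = (d - 3)*(d - 1)*(d + 1)*(d - 2)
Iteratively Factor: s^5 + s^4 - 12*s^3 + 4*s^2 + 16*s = (s - 2)*(s^4 + 3*s^3 - 6*s^2 - 8*s) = s*(s - 2)*(s^3 + 3*s^2 - 6*s - 8) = s*(s - 2)^2*(s^2 + 5*s + 4) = s*(s - 2)^2*(s + 4)*(s + 1)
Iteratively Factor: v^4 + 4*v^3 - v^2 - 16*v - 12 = (v + 1)*(v^3 + 3*v^2 - 4*v - 12) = (v + 1)*(v + 2)*(v^2 + v - 6) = (v + 1)*(v + 2)*(v + 3)*(v - 2)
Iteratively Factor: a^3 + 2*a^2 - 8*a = (a - 2)*(a^2 + 4*a) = a*(a - 2)*(a + 4)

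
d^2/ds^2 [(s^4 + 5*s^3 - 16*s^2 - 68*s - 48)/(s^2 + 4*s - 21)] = 2*(s^6 + 12*s^5 - 15*s^4 - 491*s^3 + 234*s^2 + 1755*s - 14544)/(s^6 + 12*s^5 - 15*s^4 - 440*s^3 + 315*s^2 + 5292*s - 9261)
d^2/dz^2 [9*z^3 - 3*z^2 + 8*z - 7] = 54*z - 6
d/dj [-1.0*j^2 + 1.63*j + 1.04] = 1.63 - 2.0*j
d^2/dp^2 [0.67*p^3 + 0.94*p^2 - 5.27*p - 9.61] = 4.02*p + 1.88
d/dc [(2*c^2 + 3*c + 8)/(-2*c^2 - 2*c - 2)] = (c^2 + 12*c + 5)/(2*(c^4 + 2*c^3 + 3*c^2 + 2*c + 1))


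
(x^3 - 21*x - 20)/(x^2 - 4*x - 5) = x + 4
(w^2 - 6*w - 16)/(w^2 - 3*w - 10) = (w - 8)/(w - 5)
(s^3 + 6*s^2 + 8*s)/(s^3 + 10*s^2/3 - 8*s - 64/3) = 3*s/(3*s - 8)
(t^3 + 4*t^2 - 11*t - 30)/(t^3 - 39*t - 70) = (t - 3)/(t - 7)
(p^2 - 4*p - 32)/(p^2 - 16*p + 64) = (p + 4)/(p - 8)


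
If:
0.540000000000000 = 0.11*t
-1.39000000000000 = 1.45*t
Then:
No Solution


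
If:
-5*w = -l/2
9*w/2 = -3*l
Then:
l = 0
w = 0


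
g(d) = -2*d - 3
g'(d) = -2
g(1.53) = -6.06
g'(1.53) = -2.00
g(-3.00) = 3.00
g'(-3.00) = -2.00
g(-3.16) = 3.32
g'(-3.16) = -2.00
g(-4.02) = 5.04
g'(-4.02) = -2.00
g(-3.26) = 3.52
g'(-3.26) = -2.00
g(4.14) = -11.28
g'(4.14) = -2.00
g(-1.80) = 0.60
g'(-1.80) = -2.00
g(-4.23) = 5.46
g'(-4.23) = -2.00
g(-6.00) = 9.00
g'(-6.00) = -2.00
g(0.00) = -3.00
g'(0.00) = -2.00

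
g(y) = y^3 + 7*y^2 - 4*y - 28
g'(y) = 3*y^2 + 14*y - 4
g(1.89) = -3.80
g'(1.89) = 33.18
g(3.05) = 53.29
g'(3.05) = 66.61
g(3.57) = 92.43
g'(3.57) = 84.21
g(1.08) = -22.90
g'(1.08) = 14.62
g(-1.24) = -14.18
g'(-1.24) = -16.75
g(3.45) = 82.58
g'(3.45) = 80.01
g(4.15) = 147.43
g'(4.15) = 105.77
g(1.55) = -13.66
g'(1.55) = 24.91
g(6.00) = 416.00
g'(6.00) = 188.00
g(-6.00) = 32.00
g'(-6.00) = 20.00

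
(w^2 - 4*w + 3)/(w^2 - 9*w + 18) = (w - 1)/(w - 6)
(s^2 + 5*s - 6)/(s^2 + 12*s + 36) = (s - 1)/(s + 6)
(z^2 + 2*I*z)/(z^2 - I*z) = (z + 2*I)/(z - I)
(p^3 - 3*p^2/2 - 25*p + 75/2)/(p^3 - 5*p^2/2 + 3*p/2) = (p^2 - 25)/(p*(p - 1))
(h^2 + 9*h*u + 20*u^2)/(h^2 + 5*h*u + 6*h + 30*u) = (h + 4*u)/(h + 6)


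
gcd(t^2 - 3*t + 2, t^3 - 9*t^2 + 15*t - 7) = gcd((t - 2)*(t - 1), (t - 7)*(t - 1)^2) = t - 1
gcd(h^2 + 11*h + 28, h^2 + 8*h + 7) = h + 7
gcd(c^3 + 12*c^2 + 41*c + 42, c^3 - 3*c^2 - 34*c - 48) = c^2 + 5*c + 6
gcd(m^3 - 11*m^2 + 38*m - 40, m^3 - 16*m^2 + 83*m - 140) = m^2 - 9*m + 20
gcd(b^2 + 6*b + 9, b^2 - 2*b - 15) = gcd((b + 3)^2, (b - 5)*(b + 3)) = b + 3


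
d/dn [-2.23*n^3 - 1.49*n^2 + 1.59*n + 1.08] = -6.69*n^2 - 2.98*n + 1.59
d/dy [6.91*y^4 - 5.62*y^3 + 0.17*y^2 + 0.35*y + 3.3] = 27.64*y^3 - 16.86*y^2 + 0.34*y + 0.35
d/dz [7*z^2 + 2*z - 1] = 14*z + 2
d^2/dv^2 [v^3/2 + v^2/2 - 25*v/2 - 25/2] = 3*v + 1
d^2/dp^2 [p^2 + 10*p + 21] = 2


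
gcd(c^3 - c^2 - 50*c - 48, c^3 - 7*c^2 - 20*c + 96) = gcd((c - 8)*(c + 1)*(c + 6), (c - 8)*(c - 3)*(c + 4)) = c - 8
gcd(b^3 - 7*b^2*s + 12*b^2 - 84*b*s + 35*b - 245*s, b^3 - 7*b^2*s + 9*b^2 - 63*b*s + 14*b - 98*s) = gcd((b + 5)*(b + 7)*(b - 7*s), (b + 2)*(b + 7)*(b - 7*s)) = -b^2 + 7*b*s - 7*b + 49*s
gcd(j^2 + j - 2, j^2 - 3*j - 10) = j + 2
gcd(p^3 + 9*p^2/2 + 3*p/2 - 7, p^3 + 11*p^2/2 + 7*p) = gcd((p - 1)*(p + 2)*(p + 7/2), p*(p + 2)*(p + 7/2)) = p^2 + 11*p/2 + 7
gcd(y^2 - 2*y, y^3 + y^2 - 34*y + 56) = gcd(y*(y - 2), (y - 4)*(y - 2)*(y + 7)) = y - 2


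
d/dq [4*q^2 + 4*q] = 8*q + 4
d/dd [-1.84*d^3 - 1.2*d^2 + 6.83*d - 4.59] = -5.52*d^2 - 2.4*d + 6.83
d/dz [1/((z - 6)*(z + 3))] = (3 - 2*z)/(z^4 - 6*z^3 - 27*z^2 + 108*z + 324)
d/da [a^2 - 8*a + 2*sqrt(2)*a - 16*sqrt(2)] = 2*a - 8 + 2*sqrt(2)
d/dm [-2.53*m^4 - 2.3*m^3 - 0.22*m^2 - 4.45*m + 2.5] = -10.12*m^3 - 6.9*m^2 - 0.44*m - 4.45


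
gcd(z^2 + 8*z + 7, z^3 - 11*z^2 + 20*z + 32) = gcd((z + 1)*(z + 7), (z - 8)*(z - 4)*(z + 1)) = z + 1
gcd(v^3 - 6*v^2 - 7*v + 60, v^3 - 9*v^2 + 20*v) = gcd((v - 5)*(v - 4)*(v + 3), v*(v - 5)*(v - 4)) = v^2 - 9*v + 20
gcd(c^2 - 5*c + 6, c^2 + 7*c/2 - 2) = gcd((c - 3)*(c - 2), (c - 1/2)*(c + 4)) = 1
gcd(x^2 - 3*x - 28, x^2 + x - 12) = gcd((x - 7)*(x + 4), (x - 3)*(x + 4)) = x + 4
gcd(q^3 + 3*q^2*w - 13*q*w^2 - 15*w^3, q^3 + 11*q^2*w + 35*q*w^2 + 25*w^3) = q^2 + 6*q*w + 5*w^2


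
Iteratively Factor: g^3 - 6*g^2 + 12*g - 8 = (g - 2)*(g^2 - 4*g + 4) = (g - 2)^2*(g - 2)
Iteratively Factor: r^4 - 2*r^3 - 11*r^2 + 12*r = (r + 3)*(r^3 - 5*r^2 + 4*r) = (r - 1)*(r + 3)*(r^2 - 4*r) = r*(r - 1)*(r + 3)*(r - 4)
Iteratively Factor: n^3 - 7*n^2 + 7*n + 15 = (n + 1)*(n^2 - 8*n + 15) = (n - 3)*(n + 1)*(n - 5)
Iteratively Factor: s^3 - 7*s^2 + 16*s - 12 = (s - 3)*(s^2 - 4*s + 4) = (s - 3)*(s - 2)*(s - 2)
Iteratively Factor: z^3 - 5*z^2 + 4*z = (z - 4)*(z^2 - z) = (z - 4)*(z - 1)*(z)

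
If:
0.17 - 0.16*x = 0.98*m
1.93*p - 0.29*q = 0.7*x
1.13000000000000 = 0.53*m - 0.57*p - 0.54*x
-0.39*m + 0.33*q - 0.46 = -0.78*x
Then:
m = 0.49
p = 0.28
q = 6.49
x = -1.91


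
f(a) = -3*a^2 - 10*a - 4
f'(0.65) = -13.90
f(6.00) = -172.00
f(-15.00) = -529.00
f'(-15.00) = 80.00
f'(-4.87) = 19.22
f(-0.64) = 1.17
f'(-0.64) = -6.16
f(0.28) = -7.04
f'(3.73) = -32.38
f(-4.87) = -26.45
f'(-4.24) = 15.44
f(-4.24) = -15.53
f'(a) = -6*a - 10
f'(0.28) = -11.68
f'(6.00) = -46.00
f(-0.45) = -0.11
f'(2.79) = -26.74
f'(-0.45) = -7.30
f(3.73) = -83.04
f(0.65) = -11.77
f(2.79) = -55.25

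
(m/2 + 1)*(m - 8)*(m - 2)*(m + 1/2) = m^4/2 - 15*m^3/4 - 4*m^2 + 15*m + 8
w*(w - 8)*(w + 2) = w^3 - 6*w^2 - 16*w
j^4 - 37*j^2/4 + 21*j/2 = j*(j - 2)*(j - 3/2)*(j + 7/2)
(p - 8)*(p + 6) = p^2 - 2*p - 48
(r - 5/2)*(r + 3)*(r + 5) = r^3 + 11*r^2/2 - 5*r - 75/2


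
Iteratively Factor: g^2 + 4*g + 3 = (g + 1)*(g + 3)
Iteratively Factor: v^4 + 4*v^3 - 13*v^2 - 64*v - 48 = (v + 3)*(v^3 + v^2 - 16*v - 16) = (v + 3)*(v + 4)*(v^2 - 3*v - 4) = (v - 4)*(v + 3)*(v + 4)*(v + 1)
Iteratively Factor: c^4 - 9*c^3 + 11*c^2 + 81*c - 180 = (c - 5)*(c^3 - 4*c^2 - 9*c + 36) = (c - 5)*(c - 3)*(c^2 - c - 12) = (c - 5)*(c - 4)*(c - 3)*(c + 3)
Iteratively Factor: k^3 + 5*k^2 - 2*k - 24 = (k + 4)*(k^2 + k - 6) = (k + 3)*(k + 4)*(k - 2)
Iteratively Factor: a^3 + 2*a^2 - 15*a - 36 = (a + 3)*(a^2 - a - 12) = (a - 4)*(a + 3)*(a + 3)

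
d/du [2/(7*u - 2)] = -14/(7*u - 2)^2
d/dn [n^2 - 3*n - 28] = 2*n - 3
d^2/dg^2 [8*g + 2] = 0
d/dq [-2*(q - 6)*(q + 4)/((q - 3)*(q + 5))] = 4*(-2*q^2 - 9*q - 39)/(q^4 + 4*q^3 - 26*q^2 - 60*q + 225)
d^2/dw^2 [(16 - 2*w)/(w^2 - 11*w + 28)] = 4*(-(w - 8)*(2*w - 11)^2 + (3*w - 19)*(w^2 - 11*w + 28))/(w^2 - 11*w + 28)^3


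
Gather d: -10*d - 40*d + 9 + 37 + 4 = 50 - 50*d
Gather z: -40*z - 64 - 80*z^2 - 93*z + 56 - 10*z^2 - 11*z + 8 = -90*z^2 - 144*z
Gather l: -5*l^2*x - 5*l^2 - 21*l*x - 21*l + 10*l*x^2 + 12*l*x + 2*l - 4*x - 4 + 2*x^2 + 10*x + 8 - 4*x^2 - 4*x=l^2*(-5*x - 5) + l*(10*x^2 - 9*x - 19) - 2*x^2 + 2*x + 4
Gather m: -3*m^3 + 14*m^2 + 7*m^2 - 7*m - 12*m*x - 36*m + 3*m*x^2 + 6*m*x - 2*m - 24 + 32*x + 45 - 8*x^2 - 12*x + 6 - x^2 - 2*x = -3*m^3 + 21*m^2 + m*(3*x^2 - 6*x - 45) - 9*x^2 + 18*x + 27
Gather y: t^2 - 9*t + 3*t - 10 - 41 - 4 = t^2 - 6*t - 55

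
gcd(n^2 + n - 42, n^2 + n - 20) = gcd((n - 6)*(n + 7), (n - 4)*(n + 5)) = 1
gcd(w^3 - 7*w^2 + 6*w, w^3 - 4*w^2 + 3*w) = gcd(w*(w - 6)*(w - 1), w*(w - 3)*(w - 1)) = w^2 - w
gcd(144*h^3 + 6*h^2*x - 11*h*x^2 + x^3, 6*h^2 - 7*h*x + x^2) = -6*h + x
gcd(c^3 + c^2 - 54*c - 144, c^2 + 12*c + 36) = c + 6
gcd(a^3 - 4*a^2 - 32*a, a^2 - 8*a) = a^2 - 8*a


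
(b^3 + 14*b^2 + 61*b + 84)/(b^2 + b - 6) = (b^2 + 11*b + 28)/(b - 2)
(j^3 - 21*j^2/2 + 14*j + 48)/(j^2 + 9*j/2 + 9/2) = (j^2 - 12*j + 32)/(j + 3)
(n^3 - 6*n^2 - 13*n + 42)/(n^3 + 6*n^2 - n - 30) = (n - 7)/(n + 5)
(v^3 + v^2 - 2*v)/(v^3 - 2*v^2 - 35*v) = (-v^2 - v + 2)/(-v^2 + 2*v + 35)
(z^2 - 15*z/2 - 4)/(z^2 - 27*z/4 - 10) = 2*(2*z + 1)/(4*z + 5)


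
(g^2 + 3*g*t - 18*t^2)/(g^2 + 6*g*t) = (g - 3*t)/g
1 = 1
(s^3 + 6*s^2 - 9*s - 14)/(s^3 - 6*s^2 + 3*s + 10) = (s + 7)/(s - 5)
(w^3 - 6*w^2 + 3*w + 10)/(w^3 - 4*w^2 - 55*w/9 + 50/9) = 9*(w^2 - w - 2)/(9*w^2 + 9*w - 10)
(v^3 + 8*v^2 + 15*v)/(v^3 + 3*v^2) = (v + 5)/v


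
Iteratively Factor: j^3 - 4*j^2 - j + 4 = (j - 1)*(j^2 - 3*j - 4) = (j - 4)*(j - 1)*(j + 1)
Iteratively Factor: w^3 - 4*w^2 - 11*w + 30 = (w - 5)*(w^2 + w - 6) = (w - 5)*(w + 3)*(w - 2)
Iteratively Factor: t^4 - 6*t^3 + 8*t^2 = (t)*(t^3 - 6*t^2 + 8*t) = t*(t - 2)*(t^2 - 4*t) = t*(t - 4)*(t - 2)*(t)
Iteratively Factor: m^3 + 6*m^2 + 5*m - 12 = (m + 3)*(m^2 + 3*m - 4) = (m + 3)*(m + 4)*(m - 1)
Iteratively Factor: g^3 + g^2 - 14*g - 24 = (g + 3)*(g^2 - 2*g - 8) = (g + 2)*(g + 3)*(g - 4)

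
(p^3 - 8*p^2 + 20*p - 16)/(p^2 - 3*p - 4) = (p^2 - 4*p + 4)/(p + 1)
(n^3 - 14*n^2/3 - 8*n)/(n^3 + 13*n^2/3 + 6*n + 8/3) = n*(n - 6)/(n^2 + 3*n + 2)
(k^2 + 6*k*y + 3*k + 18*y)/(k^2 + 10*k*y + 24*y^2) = (k + 3)/(k + 4*y)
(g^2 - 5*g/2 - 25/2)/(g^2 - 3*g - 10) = (g + 5/2)/(g + 2)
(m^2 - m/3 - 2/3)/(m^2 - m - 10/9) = 3*(m - 1)/(3*m - 5)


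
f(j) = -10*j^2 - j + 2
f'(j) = -20*j - 1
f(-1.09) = -8.79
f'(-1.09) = 20.80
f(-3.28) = -102.30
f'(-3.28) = 64.60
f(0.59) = -2.07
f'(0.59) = -12.80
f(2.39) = -57.51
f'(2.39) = -48.80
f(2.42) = -58.98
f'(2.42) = -49.40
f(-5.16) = -259.10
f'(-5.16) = 102.20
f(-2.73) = -69.80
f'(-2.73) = 53.60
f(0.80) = -5.20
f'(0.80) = -17.00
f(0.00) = 2.00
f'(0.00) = -1.00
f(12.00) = -1450.00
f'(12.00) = -241.00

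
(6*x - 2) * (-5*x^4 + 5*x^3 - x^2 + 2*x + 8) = -30*x^5 + 40*x^4 - 16*x^3 + 14*x^2 + 44*x - 16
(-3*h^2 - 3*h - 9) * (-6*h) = 18*h^3 + 18*h^2 + 54*h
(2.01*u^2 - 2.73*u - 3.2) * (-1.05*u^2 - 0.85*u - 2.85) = -2.1105*u^4 + 1.158*u^3 - 0.0479999999999992*u^2 + 10.5005*u + 9.12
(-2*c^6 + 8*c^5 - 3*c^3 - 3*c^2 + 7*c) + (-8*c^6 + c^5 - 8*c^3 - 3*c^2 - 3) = -10*c^6 + 9*c^5 - 11*c^3 - 6*c^2 + 7*c - 3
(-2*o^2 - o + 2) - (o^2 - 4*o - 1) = -3*o^2 + 3*o + 3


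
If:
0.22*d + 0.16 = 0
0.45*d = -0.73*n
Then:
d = -0.73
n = 0.45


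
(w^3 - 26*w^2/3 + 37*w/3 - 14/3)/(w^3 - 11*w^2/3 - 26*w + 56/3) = (w - 1)/(w + 4)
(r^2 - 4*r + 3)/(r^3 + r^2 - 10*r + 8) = (r - 3)/(r^2 + 2*r - 8)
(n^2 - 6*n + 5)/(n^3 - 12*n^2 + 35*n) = (n - 1)/(n*(n - 7))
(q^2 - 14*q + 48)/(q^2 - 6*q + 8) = (q^2 - 14*q + 48)/(q^2 - 6*q + 8)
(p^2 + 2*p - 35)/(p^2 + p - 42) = (p - 5)/(p - 6)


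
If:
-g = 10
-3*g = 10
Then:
No Solution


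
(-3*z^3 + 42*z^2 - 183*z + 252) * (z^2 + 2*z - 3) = -3*z^5 + 36*z^4 - 90*z^3 - 240*z^2 + 1053*z - 756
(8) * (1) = 8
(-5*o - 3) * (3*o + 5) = -15*o^2 - 34*o - 15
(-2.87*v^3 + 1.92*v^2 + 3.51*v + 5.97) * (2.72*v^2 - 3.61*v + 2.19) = -7.8064*v^5 + 15.5831*v^4 - 3.6693*v^3 + 7.7721*v^2 - 13.8648*v + 13.0743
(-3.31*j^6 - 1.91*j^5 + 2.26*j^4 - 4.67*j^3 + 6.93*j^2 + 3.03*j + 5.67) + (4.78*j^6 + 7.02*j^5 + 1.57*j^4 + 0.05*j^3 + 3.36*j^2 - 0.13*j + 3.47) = 1.47*j^6 + 5.11*j^5 + 3.83*j^4 - 4.62*j^3 + 10.29*j^2 + 2.9*j + 9.14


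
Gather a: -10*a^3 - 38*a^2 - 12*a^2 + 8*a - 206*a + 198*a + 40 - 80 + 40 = -10*a^3 - 50*a^2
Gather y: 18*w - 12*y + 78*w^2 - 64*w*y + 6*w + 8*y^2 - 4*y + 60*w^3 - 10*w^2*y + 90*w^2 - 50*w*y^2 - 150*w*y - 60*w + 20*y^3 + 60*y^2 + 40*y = 60*w^3 + 168*w^2 - 36*w + 20*y^3 + y^2*(68 - 50*w) + y*(-10*w^2 - 214*w + 24)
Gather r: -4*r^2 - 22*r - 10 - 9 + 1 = -4*r^2 - 22*r - 18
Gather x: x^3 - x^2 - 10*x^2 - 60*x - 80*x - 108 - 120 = x^3 - 11*x^2 - 140*x - 228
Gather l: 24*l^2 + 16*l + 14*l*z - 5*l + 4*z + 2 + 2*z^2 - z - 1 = 24*l^2 + l*(14*z + 11) + 2*z^2 + 3*z + 1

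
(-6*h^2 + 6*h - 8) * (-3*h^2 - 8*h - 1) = 18*h^4 + 30*h^3 - 18*h^2 + 58*h + 8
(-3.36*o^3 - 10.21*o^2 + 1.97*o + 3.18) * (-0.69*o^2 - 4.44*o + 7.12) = 2.3184*o^5 + 21.9633*o^4 + 20.0499*o^3 - 83.6362*o^2 - 0.0928000000000004*o + 22.6416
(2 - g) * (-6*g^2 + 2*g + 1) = 6*g^3 - 14*g^2 + 3*g + 2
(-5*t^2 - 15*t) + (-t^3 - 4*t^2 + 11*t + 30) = -t^3 - 9*t^2 - 4*t + 30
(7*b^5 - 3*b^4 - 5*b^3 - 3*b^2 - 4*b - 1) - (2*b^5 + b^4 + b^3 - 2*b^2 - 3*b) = 5*b^5 - 4*b^4 - 6*b^3 - b^2 - b - 1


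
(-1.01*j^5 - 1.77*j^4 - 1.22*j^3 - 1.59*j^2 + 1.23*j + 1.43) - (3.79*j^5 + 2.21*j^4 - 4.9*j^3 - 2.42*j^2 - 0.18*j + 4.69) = -4.8*j^5 - 3.98*j^4 + 3.68*j^3 + 0.83*j^2 + 1.41*j - 3.26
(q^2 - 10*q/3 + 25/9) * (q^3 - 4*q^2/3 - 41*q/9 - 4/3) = q^5 - 14*q^4/3 + 8*q^3/3 + 274*q^2/27 - 665*q/81 - 100/27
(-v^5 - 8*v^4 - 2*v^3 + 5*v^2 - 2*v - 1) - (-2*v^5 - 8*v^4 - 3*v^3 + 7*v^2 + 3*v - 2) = v^5 + v^3 - 2*v^2 - 5*v + 1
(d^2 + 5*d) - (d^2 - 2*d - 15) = 7*d + 15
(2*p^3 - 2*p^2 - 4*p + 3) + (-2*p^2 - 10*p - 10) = 2*p^3 - 4*p^2 - 14*p - 7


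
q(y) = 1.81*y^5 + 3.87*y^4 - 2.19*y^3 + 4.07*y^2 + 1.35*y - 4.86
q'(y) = 9.05*y^4 + 15.48*y^3 - 6.57*y^2 + 8.14*y + 1.35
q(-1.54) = 16.80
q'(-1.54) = -32.40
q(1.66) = 50.78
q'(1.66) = 136.29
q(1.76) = 65.88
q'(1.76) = 166.55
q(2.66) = 421.10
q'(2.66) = 720.95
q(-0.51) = -4.00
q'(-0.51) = -5.95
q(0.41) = -3.64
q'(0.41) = 4.91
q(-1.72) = 22.63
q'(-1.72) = -31.65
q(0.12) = -4.64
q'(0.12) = 2.26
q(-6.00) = -8452.44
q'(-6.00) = 8101.11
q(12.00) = 527447.34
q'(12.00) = 213563.19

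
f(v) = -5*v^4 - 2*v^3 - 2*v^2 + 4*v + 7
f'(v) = -20*v^3 - 6*v^2 - 4*v + 4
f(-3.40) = -619.28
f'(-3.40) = 734.32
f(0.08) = 7.31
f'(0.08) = 3.63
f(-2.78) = -275.25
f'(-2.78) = 398.45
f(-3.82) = -990.67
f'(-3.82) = 1046.58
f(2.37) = -179.13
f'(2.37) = -305.42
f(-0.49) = 4.51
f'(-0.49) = 6.87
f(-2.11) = -90.66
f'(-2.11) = 173.61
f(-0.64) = 3.31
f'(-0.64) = 9.35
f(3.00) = -458.00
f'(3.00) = -602.00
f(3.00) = -458.00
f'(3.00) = -602.00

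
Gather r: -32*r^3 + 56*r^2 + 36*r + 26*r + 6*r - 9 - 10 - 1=-32*r^3 + 56*r^2 + 68*r - 20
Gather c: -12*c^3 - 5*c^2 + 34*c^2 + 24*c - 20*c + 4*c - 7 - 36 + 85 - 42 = -12*c^3 + 29*c^2 + 8*c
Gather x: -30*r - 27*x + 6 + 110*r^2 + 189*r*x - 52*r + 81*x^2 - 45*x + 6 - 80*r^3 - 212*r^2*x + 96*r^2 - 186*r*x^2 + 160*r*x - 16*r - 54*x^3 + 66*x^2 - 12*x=-80*r^3 + 206*r^2 - 98*r - 54*x^3 + x^2*(147 - 186*r) + x*(-212*r^2 + 349*r - 84) + 12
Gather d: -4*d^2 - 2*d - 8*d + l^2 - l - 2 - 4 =-4*d^2 - 10*d + l^2 - l - 6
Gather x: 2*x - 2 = 2*x - 2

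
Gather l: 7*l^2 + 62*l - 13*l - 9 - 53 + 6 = 7*l^2 + 49*l - 56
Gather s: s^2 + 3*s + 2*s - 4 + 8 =s^2 + 5*s + 4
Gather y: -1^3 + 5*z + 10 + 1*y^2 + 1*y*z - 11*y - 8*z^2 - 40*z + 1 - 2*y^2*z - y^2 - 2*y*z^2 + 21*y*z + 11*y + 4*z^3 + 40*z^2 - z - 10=-2*y^2*z + y*(-2*z^2 + 22*z) + 4*z^3 + 32*z^2 - 36*z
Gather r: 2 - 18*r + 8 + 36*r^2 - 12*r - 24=36*r^2 - 30*r - 14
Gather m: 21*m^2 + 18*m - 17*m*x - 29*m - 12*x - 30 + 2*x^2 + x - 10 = 21*m^2 + m*(-17*x - 11) + 2*x^2 - 11*x - 40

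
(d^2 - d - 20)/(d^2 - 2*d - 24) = (d - 5)/(d - 6)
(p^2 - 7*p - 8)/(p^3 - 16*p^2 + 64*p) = (p + 1)/(p*(p - 8))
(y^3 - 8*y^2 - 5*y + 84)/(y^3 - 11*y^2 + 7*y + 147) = (y - 4)/(y - 7)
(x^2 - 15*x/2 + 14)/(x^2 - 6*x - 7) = (-x^2 + 15*x/2 - 14)/(-x^2 + 6*x + 7)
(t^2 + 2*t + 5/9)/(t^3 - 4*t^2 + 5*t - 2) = (t^2 + 2*t + 5/9)/(t^3 - 4*t^2 + 5*t - 2)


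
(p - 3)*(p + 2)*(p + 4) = p^3 + 3*p^2 - 10*p - 24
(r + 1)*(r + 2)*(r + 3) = r^3 + 6*r^2 + 11*r + 6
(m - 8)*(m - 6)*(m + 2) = m^3 - 12*m^2 + 20*m + 96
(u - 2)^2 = u^2 - 4*u + 4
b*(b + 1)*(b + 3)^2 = b^4 + 7*b^3 + 15*b^2 + 9*b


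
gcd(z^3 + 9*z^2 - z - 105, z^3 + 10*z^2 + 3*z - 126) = z^2 + 4*z - 21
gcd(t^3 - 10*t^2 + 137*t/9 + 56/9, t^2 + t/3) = t + 1/3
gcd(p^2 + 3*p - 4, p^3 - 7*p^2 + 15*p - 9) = p - 1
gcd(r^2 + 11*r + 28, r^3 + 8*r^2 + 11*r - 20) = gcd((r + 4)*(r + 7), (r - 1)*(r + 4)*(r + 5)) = r + 4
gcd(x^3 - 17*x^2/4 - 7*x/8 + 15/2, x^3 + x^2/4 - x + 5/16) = x + 5/4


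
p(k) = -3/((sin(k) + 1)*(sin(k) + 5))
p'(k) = 3*cos(k)/((sin(k) + 1)*(sin(k) + 5)^2) + 3*cos(k)/((sin(k) + 1)^2*(sin(k) + 5)) = 6*(sin(k) + 3)*cos(k)/((sin(k) + 1)^2*(sin(k) + 5)^2)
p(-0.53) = -1.35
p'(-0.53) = 2.61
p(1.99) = -0.27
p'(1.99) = -0.07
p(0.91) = -0.29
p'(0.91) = 0.13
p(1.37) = -0.25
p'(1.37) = 0.03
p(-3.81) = -0.33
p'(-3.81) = -0.21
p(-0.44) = -1.14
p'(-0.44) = 2.03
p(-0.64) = -1.69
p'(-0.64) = 3.68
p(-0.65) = -1.73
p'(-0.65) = 3.80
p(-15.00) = -1.97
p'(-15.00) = -4.63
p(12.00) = -1.45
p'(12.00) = 2.92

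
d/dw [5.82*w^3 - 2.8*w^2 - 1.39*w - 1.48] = 17.46*w^2 - 5.6*w - 1.39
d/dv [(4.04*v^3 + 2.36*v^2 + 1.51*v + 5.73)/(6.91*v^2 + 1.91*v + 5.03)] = (27.9164*v^4 + 15.4328*v^3 + 55.0371*v^2 - 55.447*v - 3.349)/(47.7481*v^4 + 26.3962*v^3 + 73.1627*v^2 + 19.2146*v + 25.3009)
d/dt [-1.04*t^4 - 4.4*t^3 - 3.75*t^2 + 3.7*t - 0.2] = -4.16*t^3 - 13.2*t^2 - 7.5*t + 3.7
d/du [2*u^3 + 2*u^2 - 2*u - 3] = 6*u^2 + 4*u - 2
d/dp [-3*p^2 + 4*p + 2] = 4 - 6*p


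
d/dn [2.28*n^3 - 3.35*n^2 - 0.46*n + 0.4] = 6.84*n^2 - 6.7*n - 0.46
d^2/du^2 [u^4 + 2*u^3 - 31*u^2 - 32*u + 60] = 12*u^2 + 12*u - 62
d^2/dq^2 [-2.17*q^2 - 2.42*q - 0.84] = -4.34000000000000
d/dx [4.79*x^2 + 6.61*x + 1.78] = 9.58*x + 6.61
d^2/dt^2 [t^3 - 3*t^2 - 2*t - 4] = 6*t - 6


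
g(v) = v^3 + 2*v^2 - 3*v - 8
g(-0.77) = -4.96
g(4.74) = 129.21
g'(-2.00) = 1.00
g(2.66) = 16.99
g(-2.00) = -2.00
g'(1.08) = 4.82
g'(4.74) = 83.36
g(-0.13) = -7.58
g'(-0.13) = -3.47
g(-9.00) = -548.00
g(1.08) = -7.65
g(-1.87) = -1.94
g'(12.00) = 477.00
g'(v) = 3*v^2 + 4*v - 3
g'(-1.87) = 0.01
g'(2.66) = 28.87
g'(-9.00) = 204.00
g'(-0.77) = -4.30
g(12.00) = 1972.00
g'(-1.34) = -2.97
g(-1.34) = -2.79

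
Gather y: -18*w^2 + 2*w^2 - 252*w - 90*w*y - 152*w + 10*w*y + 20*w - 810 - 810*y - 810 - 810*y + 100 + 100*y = -16*w^2 - 384*w + y*(-80*w - 1520) - 1520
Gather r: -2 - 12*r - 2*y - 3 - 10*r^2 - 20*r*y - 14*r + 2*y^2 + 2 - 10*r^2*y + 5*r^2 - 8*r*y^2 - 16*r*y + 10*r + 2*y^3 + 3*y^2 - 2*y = r^2*(-10*y - 5) + r*(-8*y^2 - 36*y - 16) + 2*y^3 + 5*y^2 - 4*y - 3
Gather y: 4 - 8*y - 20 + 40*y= 32*y - 16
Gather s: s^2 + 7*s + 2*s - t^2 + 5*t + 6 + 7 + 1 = s^2 + 9*s - t^2 + 5*t + 14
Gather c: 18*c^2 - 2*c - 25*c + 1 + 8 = 18*c^2 - 27*c + 9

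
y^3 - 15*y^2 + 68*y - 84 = (y - 7)*(y - 6)*(y - 2)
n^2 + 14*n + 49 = (n + 7)^2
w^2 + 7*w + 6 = (w + 1)*(w + 6)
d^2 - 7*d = d*(d - 7)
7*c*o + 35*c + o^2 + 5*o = (7*c + o)*(o + 5)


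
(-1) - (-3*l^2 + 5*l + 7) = 3*l^2 - 5*l - 8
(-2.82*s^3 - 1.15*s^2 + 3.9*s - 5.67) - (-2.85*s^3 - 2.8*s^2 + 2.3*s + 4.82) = 0.0300000000000002*s^3 + 1.65*s^2 + 1.6*s - 10.49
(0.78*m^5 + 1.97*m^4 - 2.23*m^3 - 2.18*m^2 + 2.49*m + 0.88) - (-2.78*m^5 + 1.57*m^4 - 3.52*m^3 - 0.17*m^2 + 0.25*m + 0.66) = 3.56*m^5 + 0.4*m^4 + 1.29*m^3 - 2.01*m^2 + 2.24*m + 0.22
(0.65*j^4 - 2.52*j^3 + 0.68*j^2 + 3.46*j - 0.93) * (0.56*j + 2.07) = 0.364*j^5 - 0.0657000000000003*j^4 - 4.8356*j^3 + 3.3452*j^2 + 6.6414*j - 1.9251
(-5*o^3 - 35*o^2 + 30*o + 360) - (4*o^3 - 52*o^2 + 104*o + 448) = -9*o^3 + 17*o^2 - 74*o - 88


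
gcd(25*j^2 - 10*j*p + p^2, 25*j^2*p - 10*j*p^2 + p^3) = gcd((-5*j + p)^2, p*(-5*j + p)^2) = 25*j^2 - 10*j*p + p^2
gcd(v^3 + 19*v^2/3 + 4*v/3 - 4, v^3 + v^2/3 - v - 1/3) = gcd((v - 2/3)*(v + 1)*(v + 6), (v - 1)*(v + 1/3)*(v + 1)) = v + 1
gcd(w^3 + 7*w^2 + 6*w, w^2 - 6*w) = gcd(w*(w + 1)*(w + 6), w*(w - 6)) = w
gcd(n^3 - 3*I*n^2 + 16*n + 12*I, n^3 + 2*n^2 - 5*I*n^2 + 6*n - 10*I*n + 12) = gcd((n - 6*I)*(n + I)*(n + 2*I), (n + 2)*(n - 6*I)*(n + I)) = n^2 - 5*I*n + 6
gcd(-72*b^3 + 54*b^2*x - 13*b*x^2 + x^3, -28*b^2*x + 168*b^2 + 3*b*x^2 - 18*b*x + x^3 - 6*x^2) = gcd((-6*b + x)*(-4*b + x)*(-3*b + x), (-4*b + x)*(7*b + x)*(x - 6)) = -4*b + x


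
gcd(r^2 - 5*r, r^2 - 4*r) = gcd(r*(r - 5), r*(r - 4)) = r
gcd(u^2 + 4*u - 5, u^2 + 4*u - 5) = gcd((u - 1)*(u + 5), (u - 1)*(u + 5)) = u^2 + 4*u - 5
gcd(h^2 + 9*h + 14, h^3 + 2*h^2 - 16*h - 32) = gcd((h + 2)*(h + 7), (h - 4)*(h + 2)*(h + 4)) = h + 2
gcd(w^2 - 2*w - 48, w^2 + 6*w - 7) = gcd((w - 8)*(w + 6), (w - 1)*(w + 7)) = 1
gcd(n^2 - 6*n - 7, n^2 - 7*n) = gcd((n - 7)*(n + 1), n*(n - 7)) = n - 7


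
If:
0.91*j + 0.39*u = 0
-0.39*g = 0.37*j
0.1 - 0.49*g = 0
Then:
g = 0.20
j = -0.22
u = 0.50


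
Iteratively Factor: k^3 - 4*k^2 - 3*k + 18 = (k - 3)*(k^2 - k - 6) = (k - 3)*(k + 2)*(k - 3)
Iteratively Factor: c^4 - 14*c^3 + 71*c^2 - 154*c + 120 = (c - 5)*(c^3 - 9*c^2 + 26*c - 24) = (c - 5)*(c - 2)*(c^2 - 7*c + 12) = (c - 5)*(c - 4)*(c - 2)*(c - 3)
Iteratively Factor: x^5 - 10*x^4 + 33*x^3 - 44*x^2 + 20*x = (x - 1)*(x^4 - 9*x^3 + 24*x^2 - 20*x) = (x - 2)*(x - 1)*(x^3 - 7*x^2 + 10*x) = (x - 2)^2*(x - 1)*(x^2 - 5*x) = x*(x - 2)^2*(x - 1)*(x - 5)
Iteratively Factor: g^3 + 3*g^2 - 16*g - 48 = (g + 4)*(g^2 - g - 12) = (g + 3)*(g + 4)*(g - 4)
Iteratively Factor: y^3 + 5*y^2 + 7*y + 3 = (y + 3)*(y^2 + 2*y + 1) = (y + 1)*(y + 3)*(y + 1)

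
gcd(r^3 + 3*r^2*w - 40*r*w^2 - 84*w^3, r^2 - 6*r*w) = r - 6*w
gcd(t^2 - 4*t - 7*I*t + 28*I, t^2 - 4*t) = t - 4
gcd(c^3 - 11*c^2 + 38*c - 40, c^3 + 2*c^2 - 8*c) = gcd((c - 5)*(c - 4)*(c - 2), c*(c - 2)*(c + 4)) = c - 2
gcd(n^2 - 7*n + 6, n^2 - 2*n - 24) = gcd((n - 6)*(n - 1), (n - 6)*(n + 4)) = n - 6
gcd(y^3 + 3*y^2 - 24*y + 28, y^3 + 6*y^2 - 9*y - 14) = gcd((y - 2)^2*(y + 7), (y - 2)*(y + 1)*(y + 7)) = y^2 + 5*y - 14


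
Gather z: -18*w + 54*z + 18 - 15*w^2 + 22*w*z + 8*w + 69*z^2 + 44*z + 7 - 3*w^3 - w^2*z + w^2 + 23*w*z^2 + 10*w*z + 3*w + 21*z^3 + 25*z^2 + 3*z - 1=-3*w^3 - 14*w^2 - 7*w + 21*z^3 + z^2*(23*w + 94) + z*(-w^2 + 32*w + 101) + 24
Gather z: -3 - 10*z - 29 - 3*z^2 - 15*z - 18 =-3*z^2 - 25*z - 50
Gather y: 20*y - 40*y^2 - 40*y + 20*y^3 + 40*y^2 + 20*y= 20*y^3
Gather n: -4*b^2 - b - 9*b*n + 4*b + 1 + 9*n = -4*b^2 + 3*b + n*(9 - 9*b) + 1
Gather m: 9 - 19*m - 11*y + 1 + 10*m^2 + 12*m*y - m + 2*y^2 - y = 10*m^2 + m*(12*y - 20) + 2*y^2 - 12*y + 10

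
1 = 1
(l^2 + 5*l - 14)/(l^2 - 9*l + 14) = (l + 7)/(l - 7)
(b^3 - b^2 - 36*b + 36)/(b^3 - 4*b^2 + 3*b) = (b^2 - 36)/(b*(b - 3))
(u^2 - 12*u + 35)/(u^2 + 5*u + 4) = (u^2 - 12*u + 35)/(u^2 + 5*u + 4)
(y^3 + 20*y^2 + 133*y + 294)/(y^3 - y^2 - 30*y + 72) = (y^2 + 14*y + 49)/(y^2 - 7*y + 12)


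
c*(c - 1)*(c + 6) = c^3 + 5*c^2 - 6*c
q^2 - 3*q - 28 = (q - 7)*(q + 4)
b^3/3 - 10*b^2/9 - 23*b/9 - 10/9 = (b/3 + 1/3)*(b - 5)*(b + 2/3)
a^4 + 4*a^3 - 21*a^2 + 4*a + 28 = (a - 2)^2*(a + 1)*(a + 7)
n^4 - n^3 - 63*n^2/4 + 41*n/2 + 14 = (n - 7/2)*(n - 2)*(n + 1/2)*(n + 4)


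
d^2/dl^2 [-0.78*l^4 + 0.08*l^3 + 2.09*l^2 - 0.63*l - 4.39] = -9.36*l^2 + 0.48*l + 4.18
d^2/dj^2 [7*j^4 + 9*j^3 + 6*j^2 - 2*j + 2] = 84*j^2 + 54*j + 12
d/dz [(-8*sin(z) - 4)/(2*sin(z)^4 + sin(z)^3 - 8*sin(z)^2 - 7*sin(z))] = 4*(12*sin(z)^4 + 12*sin(z)^3 - 13*sin(z)^2 - 16*sin(z) - 7)*cos(z)/((sin(z) + 1)^2*(2*sin(z)^2 - sin(z) - 7)^2*sin(z)^2)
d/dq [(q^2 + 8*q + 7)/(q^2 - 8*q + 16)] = 2*(-8*q - 23)/(q^3 - 12*q^2 + 48*q - 64)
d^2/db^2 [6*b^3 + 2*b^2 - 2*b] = 36*b + 4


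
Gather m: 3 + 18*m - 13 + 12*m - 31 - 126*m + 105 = 64 - 96*m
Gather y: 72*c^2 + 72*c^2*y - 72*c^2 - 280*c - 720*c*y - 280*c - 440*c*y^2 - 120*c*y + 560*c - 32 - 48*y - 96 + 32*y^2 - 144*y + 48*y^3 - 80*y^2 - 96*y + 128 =48*y^3 + y^2*(-440*c - 48) + y*(72*c^2 - 840*c - 288)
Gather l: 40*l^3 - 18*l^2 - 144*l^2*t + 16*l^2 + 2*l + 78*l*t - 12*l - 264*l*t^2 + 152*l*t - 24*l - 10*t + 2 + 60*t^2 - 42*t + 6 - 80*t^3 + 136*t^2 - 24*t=40*l^3 + l^2*(-144*t - 2) + l*(-264*t^2 + 230*t - 34) - 80*t^3 + 196*t^2 - 76*t + 8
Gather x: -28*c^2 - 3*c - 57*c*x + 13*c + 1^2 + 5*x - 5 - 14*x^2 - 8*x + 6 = -28*c^2 + 10*c - 14*x^2 + x*(-57*c - 3) + 2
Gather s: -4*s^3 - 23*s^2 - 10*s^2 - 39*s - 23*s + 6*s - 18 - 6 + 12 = -4*s^3 - 33*s^2 - 56*s - 12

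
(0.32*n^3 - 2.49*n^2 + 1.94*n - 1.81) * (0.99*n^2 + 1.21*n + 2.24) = 0.3168*n^5 - 2.0779*n^4 - 0.3755*n^3 - 5.0221*n^2 + 2.1555*n - 4.0544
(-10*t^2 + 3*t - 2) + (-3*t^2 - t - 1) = -13*t^2 + 2*t - 3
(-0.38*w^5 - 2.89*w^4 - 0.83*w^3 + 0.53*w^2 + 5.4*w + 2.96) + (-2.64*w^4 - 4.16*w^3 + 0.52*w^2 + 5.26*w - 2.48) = -0.38*w^5 - 5.53*w^4 - 4.99*w^3 + 1.05*w^2 + 10.66*w + 0.48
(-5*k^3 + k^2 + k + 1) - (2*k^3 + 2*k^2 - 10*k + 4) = -7*k^3 - k^2 + 11*k - 3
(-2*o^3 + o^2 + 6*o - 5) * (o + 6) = -2*o^4 - 11*o^3 + 12*o^2 + 31*o - 30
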